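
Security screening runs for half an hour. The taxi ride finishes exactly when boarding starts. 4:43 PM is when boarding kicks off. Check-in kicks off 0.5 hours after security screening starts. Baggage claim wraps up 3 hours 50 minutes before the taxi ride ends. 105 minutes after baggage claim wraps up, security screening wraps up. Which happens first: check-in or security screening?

security screening

The taxi ride ends at 4:43 PM.
Baggage claim ends at 4:43 PM − 230 min = 12:53 PM.
Security screening ends at 12:53 PM + 105 min = 2:38 PM.
Security screening starts at 2:38 PM − 30 min = 2:08 PM.
Check-in starts at 2:08 PM + 30 min = 2:38 PM.
Check-in starts at 2:38 PM and security screening starts at 2:08 PM, so security screening is first.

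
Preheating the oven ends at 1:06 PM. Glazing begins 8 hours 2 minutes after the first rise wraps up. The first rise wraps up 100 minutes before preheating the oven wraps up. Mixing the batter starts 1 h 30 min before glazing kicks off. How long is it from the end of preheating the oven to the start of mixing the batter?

The first rise ends at 1:06 PM − 100 min = 11:26 AM.
Glazing starts at 11:26 AM + 482 min = 7:28 PM.
Mixing the batter starts at 7:28 PM − 90 min = 5:58 PM.
From 1:06 PM to 5:58 PM is 4 h 52 min.

4 h 52 min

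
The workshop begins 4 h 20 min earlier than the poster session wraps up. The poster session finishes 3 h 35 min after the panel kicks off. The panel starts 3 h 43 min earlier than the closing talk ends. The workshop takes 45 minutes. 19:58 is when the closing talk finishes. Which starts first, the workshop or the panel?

the workshop

The panel starts at 19:58 − 223 min = 16:15.
The poster session ends at 16:15 + 215 min = 19:50.
The workshop starts at 19:50 − 260 min = 15:30.
The workshop starts at 15:30 and the panel starts at 16:15, so the workshop is first.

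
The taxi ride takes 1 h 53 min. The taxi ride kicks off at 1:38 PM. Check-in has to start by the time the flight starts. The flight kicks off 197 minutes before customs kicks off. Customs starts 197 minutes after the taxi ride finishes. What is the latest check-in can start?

The taxi ride ends at 1:38 PM + 113 min = 3:31 PM.
Customs starts at 3:31 PM + 197 min = 6:48 PM.
The flight starts at 6:48 PM − 197 min = 3:31 PM.
Check-in is bounded by the flight, so the latest it can start is 3:31 PM.

3:31 PM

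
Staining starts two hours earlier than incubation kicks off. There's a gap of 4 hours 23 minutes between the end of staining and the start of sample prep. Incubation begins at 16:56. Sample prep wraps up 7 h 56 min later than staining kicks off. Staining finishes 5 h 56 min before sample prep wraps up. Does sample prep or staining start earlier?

Staining starts at 16:56 − 120 min = 14:56.
Sample prep ends at 14:56 + 476 min = 22:52.
Staining ends at 22:52 − 356 min = 16:56.
Sample prep starts at 16:56 + 263 min = 21:19.
Sample prep starts at 21:19 and staining starts at 14:56, so staining is first.

staining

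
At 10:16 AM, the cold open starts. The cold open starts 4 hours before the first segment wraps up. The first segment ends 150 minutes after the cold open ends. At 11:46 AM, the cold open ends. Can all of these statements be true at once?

Yes

The first segment ends at 11:46 AM + 150 min = 2:16 PM.
The cold open starts at 2:16 PM − 240 min = 10:16 AM.
That matches the stated 10:16 AM, so the schedule is consistent.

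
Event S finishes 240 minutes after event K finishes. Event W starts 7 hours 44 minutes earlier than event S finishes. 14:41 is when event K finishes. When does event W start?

10:57

Event S ends at 14:41 + 240 min = 18:41.
Event W starts at 18:41 − 464 min = 10:57.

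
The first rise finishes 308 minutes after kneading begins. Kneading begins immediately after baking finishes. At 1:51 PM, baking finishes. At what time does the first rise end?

Kneading starts at 1:51 PM.
The first rise ends at 1:51 PM + 308 min = 6:59 PM.

6:59 PM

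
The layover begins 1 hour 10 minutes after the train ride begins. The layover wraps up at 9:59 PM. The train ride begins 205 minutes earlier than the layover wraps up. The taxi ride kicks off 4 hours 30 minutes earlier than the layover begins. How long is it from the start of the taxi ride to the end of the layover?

6 hours 45 minutes

The train ride starts at 9:59 PM − 205 min = 6:34 PM.
The layover starts at 6:34 PM + 70 min = 7:44 PM.
The taxi ride starts at 7:44 PM − 270 min = 3:14 PM.
From 3:14 PM to 9:59 PM is 6 hours 45 minutes.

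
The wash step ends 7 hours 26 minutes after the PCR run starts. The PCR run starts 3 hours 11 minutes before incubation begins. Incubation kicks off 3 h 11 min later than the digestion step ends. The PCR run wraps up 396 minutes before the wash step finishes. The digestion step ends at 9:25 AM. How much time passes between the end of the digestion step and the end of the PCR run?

50 minutes

Incubation starts at 9:25 AM + 191 min = 12:36 PM.
The PCR run starts at 12:36 PM − 191 min = 9:25 AM.
The wash step ends at 9:25 AM + 446 min = 4:51 PM.
The PCR run ends at 4:51 PM − 396 min = 10:15 AM.
From 9:25 AM to 10:15 AM is 50 minutes.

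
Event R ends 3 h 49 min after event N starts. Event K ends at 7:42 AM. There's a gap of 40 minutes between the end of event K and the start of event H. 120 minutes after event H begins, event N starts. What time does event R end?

2:11 PM

Event H starts at 7:42 AM + 40 min = 8:22 AM.
Event N starts at 8:22 AM + 120 min = 10:22 AM.
Event R ends at 10:22 AM + 229 min = 2:11 PM.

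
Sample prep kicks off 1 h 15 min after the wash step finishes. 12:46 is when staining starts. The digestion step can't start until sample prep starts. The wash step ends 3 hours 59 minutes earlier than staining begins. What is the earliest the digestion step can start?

The wash step ends at 12:46 − 239 min = 08:47.
Sample prep starts at 08:47 + 75 min = 10:02.
The digestion step is bounded by sample prep, so the earliest it can start is 10:02.

10:02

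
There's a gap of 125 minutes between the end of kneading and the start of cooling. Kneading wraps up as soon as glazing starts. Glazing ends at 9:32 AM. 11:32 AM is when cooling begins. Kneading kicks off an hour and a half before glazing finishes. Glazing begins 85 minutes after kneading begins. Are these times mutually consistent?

Kneading starts at 9:32 AM − 90 min = 8:02 AM.
Glazing starts at 8:02 AM + 85 min = 9:27 AM.
So kneading ends at 9:27 AM.
Cooling starts at 9:27 AM + 125 min = 11:32 AM.
That matches the stated 11:32 AM, so the schedule is consistent.

Yes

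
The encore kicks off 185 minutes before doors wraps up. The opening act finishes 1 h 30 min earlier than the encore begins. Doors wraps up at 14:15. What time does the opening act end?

09:40

The encore starts at 14:15 − 185 min = 11:10.
The opening act ends at 11:10 − 90 min = 09:40.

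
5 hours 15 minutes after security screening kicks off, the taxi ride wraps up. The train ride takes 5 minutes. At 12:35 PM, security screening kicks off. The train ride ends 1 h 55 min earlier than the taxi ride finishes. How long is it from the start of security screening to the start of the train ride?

The taxi ride ends at 12:35 PM + 315 min = 5:50 PM.
The train ride ends at 5:50 PM − 115 min = 3:55 PM.
The train ride starts at 3:55 PM − 5 min = 3:50 PM.
From 12:35 PM to 3:50 PM is 3 hours 15 minutes.

3 hours 15 minutes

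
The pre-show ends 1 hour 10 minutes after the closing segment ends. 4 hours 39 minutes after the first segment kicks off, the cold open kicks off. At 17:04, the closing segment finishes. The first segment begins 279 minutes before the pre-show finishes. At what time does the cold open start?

The pre-show ends at 17:04 + 70 min = 18:14.
The first segment starts at 18:14 − 279 min = 13:35.
The cold open starts at 13:35 + 279 min = 18:14.

18:14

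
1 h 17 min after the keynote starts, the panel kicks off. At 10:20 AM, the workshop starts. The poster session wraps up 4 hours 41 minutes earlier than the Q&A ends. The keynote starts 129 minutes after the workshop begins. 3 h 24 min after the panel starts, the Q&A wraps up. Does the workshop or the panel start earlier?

the workshop

The keynote starts at 10:20 AM + 129 min = 12:29 PM.
The panel starts at 12:29 PM + 77 min = 1:46 PM.
The workshop starts at 10:20 AM and the panel starts at 1:46 PM, so the workshop is first.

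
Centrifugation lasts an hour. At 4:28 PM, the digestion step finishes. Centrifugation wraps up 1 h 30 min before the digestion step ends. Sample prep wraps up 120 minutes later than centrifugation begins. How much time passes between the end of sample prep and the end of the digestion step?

0.5 hours

Centrifugation ends at 4:28 PM − 90 min = 2:58 PM.
Centrifugation starts at 2:58 PM − 60 min = 1:58 PM.
Sample prep ends at 1:58 PM + 120 min = 3:58 PM.
From 3:58 PM to 4:28 PM is 0.5 hours.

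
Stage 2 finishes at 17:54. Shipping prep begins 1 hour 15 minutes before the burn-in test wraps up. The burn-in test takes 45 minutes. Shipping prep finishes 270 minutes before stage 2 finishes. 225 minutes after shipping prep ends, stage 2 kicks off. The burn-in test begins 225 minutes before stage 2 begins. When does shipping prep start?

Shipping prep ends at 17:54 − 270 min = 13:24.
Stage 2 starts at 13:24 + 225 min = 17:09.
The burn-in test starts at 17:09 − 225 min = 13:24.
The burn-in test ends at 13:24 + 45 min = 14:09.
Shipping prep starts at 14:09 − 75 min = 12:54.

12:54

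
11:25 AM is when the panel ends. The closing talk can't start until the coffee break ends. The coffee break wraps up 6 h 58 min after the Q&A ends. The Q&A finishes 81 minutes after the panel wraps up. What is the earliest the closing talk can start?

7:44 PM

The Q&A ends at 11:25 AM + 81 min = 12:46 PM.
The coffee break ends at 12:46 PM + 418 min = 7:44 PM.
The closing talk is bounded by the coffee break, so the earliest it can start is 7:44 PM.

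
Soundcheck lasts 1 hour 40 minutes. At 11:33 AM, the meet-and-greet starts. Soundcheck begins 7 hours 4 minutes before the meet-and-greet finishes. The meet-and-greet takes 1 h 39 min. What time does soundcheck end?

7:48 AM

The meet-and-greet ends at 11:33 AM + 99 min = 1:12 PM.
Soundcheck starts at 1:12 PM − 424 min = 6:08 AM.
Soundcheck ends at 6:08 AM + 100 min = 7:48 AM.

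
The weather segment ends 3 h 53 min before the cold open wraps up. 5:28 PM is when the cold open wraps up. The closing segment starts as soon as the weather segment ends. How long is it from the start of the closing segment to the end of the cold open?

The weather segment ends at 5:28 PM − 233 min = 1:35 PM.
So the closing segment starts at 1:35 PM.
From 1:35 PM to 5:28 PM is 233 minutes.

233 minutes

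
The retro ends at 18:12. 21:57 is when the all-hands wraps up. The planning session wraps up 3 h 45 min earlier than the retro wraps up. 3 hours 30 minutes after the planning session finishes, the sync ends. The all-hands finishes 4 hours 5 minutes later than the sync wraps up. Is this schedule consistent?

The planning session ends at 18:12 − 225 min = 14:27.
The sync ends at 14:27 + 210 min = 17:57.
The all-hands ends at 17:57 + 245 min = 22:02.
But the all-hands is also said to end at 21:57 — a 5-minute conflict.

No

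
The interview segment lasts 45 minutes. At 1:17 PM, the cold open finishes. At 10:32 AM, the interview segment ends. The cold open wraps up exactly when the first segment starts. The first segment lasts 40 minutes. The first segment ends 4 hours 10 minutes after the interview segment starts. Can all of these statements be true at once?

The interview segment starts at 10:32 AM − 45 min = 9:47 AM.
The first segment ends at 9:47 AM + 250 min = 1:57 PM.
The first segment starts at 1:57 PM − 40 min = 1:17 PM.
So the cold open ends at 1:17 PM.
That matches the stated 1:17 PM, so the schedule is consistent.

Yes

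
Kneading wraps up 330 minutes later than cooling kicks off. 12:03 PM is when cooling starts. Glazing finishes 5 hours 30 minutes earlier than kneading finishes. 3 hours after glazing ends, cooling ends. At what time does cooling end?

Kneading ends at 12:03 PM + 330 min = 5:33 PM.
Glazing ends at 5:33 PM − 330 min = 12:03 PM.
Cooling ends at 12:03 PM + 180 min = 3:03 PM.

3:03 PM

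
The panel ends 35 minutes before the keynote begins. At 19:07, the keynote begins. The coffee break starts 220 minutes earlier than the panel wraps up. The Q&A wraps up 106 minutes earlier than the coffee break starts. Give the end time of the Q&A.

13:06

The panel ends at 19:07 − 35 min = 18:32.
The coffee break starts at 18:32 − 220 min = 14:52.
The Q&A ends at 14:52 − 106 min = 13:06.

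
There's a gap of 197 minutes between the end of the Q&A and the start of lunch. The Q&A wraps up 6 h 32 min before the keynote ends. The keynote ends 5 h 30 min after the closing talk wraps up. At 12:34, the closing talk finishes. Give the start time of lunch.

The keynote ends at 12:34 + 330 min = 18:04.
The Q&A ends at 18:04 − 392 min = 11:32.
Lunch starts at 11:32 + 197 min = 14:49.

14:49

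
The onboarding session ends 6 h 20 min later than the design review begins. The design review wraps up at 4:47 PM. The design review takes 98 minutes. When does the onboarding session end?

9:29 PM

The design review starts at 4:47 PM − 98 min = 3:09 PM.
The onboarding session ends at 3:09 PM + 380 min = 9:29 PM.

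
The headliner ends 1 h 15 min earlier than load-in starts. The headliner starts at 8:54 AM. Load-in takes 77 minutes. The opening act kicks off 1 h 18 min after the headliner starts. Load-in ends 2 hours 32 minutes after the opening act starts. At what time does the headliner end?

10:12 AM

The opening act starts at 8:54 AM + 78 min = 10:12 AM.
Load-in ends at 10:12 AM + 152 min = 12:44 PM.
Load-in starts at 12:44 PM − 77 min = 11:27 AM.
The headliner ends at 11:27 AM − 75 min = 10:12 AM.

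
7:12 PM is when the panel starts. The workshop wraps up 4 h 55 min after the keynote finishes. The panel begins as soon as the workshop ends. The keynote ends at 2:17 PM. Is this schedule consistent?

The workshop ends at 2:17 PM + 295 min = 7:12 PM.
So the panel starts at 7:12 PM.
That matches the stated 7:12 PM, so the schedule is consistent.

Yes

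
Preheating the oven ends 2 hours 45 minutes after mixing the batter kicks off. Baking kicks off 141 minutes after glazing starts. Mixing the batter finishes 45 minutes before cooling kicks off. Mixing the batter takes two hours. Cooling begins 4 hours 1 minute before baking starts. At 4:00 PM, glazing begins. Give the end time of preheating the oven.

2:20 PM

Baking starts at 4:00 PM + 141 min = 6:21 PM.
Cooling starts at 6:21 PM − 241 min = 2:20 PM.
Mixing the batter ends at 2:20 PM − 45 min = 1:35 PM.
Mixing the batter starts at 1:35 PM − 120 min = 11:35 AM.
Preheating the oven ends at 11:35 AM + 165 min = 2:20 PM.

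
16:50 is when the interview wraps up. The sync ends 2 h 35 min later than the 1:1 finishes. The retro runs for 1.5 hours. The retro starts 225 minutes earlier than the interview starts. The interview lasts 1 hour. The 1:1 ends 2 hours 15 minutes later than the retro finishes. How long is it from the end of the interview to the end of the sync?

95 minutes

The interview starts at 16:50 − 60 min = 15:50.
The retro starts at 15:50 − 225 min = 12:05.
The retro ends at 12:05 + 90 min = 13:35.
The 1:1 ends at 13:35 + 135 min = 15:50.
The sync ends at 15:50 + 155 min = 18:25.
From 16:50 to 18:25 is 95 minutes.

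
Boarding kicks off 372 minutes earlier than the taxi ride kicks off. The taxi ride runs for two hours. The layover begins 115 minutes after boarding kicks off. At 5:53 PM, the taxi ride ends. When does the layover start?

The taxi ride starts at 5:53 PM − 120 min = 3:53 PM.
Boarding starts at 3:53 PM − 372 min = 9:41 AM.
The layover starts at 9:41 AM + 115 min = 11:36 AM.

11:36 AM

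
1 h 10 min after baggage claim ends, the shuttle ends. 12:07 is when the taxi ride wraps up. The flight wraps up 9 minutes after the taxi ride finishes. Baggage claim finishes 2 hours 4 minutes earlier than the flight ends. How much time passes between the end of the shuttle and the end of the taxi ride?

45 minutes

The flight ends at 12:07 + 9 min = 12:16.
Baggage claim ends at 12:16 − 124 min = 10:12.
The shuttle ends at 10:12 + 70 min = 11:22.
From 11:22 to 12:07 is 45 minutes.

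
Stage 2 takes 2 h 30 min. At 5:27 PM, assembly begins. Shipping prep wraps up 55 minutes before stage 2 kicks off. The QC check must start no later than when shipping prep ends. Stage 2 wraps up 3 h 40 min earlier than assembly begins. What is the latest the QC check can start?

Stage 2 ends at 5:27 PM − 220 min = 1:47 PM.
Stage 2 starts at 1:47 PM − 150 min = 11:17 AM.
Shipping prep ends at 11:17 AM − 55 min = 10:22 AM.
The QC check is bounded by shipping prep, so the latest it can start is 10:22 AM.

10:22 AM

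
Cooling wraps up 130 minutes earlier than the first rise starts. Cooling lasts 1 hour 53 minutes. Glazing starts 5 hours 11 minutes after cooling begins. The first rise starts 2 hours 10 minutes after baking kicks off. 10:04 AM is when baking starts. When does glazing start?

1:22 PM

The first rise starts at 10:04 AM + 130 min = 12:14 PM.
Cooling ends at 12:14 PM − 130 min = 10:04 AM.
Cooling starts at 10:04 AM − 113 min = 8:11 AM.
Glazing starts at 8:11 AM + 311 min = 1:22 PM.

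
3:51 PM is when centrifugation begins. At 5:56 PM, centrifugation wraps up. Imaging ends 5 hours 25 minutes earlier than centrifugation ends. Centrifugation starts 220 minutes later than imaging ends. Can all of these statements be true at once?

Imaging ends at 5:56 PM − 325 min = 12:31 PM.
Centrifugation starts at 12:31 PM + 220 min = 4:11 PM.
But centrifugation is also said to start at 3:51 PM — a 20-minute conflict.

No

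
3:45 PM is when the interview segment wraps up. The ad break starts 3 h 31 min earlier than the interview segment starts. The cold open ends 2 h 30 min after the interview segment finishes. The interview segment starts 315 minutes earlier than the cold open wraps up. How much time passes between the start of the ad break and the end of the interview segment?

6 h 16 min

The cold open ends at 3:45 PM + 150 min = 6:15 PM.
The interview segment starts at 6:15 PM − 315 min = 1:00 PM.
The ad break starts at 1:00 PM − 211 min = 9:29 AM.
From 9:29 AM to 3:45 PM is 6 h 16 min.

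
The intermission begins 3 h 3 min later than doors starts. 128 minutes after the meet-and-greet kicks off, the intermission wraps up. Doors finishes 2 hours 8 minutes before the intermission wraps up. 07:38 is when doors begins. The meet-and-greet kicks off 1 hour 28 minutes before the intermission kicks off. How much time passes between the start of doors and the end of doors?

1 hour 35 minutes

The intermission starts at 07:38 + 183 min = 10:41.
The meet-and-greet starts at 10:41 − 88 min = 09:13.
The intermission ends at 09:13 + 128 min = 11:21.
Doors ends at 11:21 − 128 min = 09:13.
From 07:38 to 09:13 is 1 hour 35 minutes.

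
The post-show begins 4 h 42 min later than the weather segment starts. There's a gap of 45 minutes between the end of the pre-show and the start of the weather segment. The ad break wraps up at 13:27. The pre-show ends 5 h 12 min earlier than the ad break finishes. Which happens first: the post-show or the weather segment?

The pre-show ends at 13:27 − 312 min = 08:15.
The weather segment starts at 08:15 + 45 min = 09:00.
The post-show starts at 09:00 + 282 min = 13:42.
The post-show starts at 13:42 and the weather segment starts at 09:00, so the weather segment is first.

the weather segment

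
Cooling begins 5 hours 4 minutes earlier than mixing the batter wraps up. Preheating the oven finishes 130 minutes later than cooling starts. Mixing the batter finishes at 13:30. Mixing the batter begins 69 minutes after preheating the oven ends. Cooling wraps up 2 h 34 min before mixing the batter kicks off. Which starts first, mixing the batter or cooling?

Cooling starts at 13:30 − 304 min = 08:26.
Preheating the oven ends at 08:26 + 130 min = 10:36.
Mixing the batter starts at 10:36 + 69 min = 11:45.
Mixing the batter starts at 11:45 and cooling starts at 08:26, so cooling is first.

cooling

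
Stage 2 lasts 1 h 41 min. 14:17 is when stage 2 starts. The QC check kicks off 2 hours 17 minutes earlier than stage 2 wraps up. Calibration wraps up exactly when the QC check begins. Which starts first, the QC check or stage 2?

the QC check

Stage 2 ends at 14:17 + 101 min = 15:58.
The QC check starts at 15:58 − 137 min = 13:41.
The QC check starts at 13:41 and stage 2 starts at 14:17, so the QC check is first.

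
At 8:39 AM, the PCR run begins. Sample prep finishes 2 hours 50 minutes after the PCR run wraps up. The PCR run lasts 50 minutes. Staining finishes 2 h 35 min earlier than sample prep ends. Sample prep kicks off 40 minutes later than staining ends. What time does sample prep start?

The PCR run ends at 8:39 AM + 50 min = 9:29 AM.
Sample prep ends at 9:29 AM + 170 min = 12:19 PM.
Staining ends at 12:19 PM − 155 min = 9:44 AM.
Sample prep starts at 9:44 AM + 40 min = 10:24 AM.

10:24 AM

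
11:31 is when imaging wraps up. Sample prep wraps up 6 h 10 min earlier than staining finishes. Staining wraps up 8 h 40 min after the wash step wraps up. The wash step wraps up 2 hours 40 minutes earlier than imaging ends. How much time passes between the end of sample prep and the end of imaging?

The wash step ends at 11:31 − 160 min = 08:51.
Staining ends at 08:51 + 520 min = 17:31.
Sample prep ends at 17:31 − 370 min = 11:21.
From 11:21 to 11:31 is 10 minutes.

10 minutes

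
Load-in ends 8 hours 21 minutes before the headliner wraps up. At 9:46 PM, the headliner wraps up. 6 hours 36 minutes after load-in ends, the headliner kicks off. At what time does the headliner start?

Load-in ends at 9:46 PM − 501 min = 1:25 PM.
The headliner starts at 1:25 PM + 396 min = 8:01 PM.

8:01 PM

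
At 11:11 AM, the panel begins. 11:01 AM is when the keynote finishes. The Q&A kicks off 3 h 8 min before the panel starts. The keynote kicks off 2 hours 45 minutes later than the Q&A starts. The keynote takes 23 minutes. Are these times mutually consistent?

No

The Q&A starts at 11:11 AM − 188 min = 8:03 AM.
The keynote starts at 8:03 AM + 165 min = 10:48 AM.
The keynote ends at 10:48 AM + 23 min = 11:11 AM.
But the keynote is also said to end at 11:01 AM — a 10-minute conflict.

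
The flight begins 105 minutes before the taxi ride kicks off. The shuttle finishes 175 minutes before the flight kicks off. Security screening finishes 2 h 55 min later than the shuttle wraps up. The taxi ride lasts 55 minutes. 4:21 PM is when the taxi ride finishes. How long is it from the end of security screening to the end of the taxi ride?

The taxi ride starts at 4:21 PM − 55 min = 3:26 PM.
The flight starts at 3:26 PM − 105 min = 1:41 PM.
The shuttle ends at 1:41 PM − 175 min = 10:46 AM.
Security screening ends at 10:46 AM + 175 min = 1:41 PM.
From 1:41 PM to 4:21 PM is 160 minutes.

160 minutes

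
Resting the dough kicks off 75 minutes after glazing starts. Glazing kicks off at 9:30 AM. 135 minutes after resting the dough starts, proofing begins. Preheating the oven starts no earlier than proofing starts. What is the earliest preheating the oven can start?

Resting the dough starts at 9:30 AM + 75 min = 10:45 AM.
Proofing starts at 10:45 AM + 135 min = 1:00 PM.
Preheating the oven is bounded by proofing, so the earliest it can start is 1:00 PM.

1:00 PM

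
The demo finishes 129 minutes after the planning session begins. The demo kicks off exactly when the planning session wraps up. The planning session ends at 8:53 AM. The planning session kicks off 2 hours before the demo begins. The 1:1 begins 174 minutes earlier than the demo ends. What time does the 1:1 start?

6:08 AM

The demo starts at 8:53 AM.
The planning session starts at 8:53 AM − 120 min = 6:53 AM.
The demo ends at 6:53 AM + 129 min = 9:02 AM.
The 1:1 starts at 9:02 AM − 174 min = 6:08 AM.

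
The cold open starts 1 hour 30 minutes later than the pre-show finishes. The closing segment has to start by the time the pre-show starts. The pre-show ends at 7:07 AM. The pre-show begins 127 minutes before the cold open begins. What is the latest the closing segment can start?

The cold open starts at 7:07 AM + 90 min = 8:37 AM.
The pre-show starts at 8:37 AM − 127 min = 6:30 AM.
The closing segment is bounded by the pre-show, so the latest it can start is 6:30 AM.

6:30 AM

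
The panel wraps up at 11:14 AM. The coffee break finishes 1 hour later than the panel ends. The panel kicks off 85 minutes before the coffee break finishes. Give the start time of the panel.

The coffee break ends at 11:14 AM + 60 min = 12:14 PM.
The panel starts at 12:14 PM − 85 min = 10:49 AM.

10:49 AM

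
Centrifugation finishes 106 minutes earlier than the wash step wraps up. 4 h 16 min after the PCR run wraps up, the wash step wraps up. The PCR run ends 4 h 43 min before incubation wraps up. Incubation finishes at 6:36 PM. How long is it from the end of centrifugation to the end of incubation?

The PCR run ends at 6:36 PM − 283 min = 1:53 PM.
The wash step ends at 1:53 PM + 256 min = 6:09 PM.
Centrifugation ends at 6:09 PM − 106 min = 4:23 PM.
From 4:23 PM to 6:36 PM is 2 h 13 min.

2 h 13 min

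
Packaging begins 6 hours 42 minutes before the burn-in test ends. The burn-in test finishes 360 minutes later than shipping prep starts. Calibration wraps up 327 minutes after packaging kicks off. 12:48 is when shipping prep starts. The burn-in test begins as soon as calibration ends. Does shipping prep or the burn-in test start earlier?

shipping prep

The burn-in test ends at 12:48 + 360 min = 18:48.
Packaging starts at 18:48 − 402 min = 12:06.
Calibration ends at 12:06 + 327 min = 17:33.
So the burn-in test starts at 17:33.
Shipping prep starts at 12:48 and the burn-in test starts at 17:33, so shipping prep is first.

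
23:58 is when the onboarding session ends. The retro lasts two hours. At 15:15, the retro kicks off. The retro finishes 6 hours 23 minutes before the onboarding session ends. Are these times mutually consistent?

The retro ends at 23:58 − 383 min = 17:35.
The retro starts at 17:35 − 120 min = 15:35.
But the retro is also said to start at 15:15 — a 20-minute conflict.

No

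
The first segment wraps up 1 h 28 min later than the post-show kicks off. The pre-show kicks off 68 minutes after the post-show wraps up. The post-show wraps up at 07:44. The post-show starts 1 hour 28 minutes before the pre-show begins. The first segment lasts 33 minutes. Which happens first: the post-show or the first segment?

the post-show

The pre-show starts at 07:44 + 68 min = 08:52.
The post-show starts at 08:52 − 88 min = 07:24.
The first segment ends at 07:24 + 88 min = 08:52.
The first segment starts at 08:52 − 33 min = 08:19.
The post-show starts at 07:24 and the first segment starts at 08:19, so the post-show is first.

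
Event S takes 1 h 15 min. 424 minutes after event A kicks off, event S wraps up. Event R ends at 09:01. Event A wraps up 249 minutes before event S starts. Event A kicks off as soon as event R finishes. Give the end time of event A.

Event A starts at 09:01.
Event S ends at 09:01 + 424 min = 16:05.
Event S starts at 16:05 − 75 min = 14:50.
Event A ends at 14:50 − 249 min = 10:41.

10:41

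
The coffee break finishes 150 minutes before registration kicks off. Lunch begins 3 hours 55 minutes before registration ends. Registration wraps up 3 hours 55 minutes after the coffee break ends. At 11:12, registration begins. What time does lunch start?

08:42

The coffee break ends at 11:12 − 150 min = 08:42.
Registration ends at 08:42 + 235 min = 12:37.
Lunch starts at 12:37 − 235 min = 08:42.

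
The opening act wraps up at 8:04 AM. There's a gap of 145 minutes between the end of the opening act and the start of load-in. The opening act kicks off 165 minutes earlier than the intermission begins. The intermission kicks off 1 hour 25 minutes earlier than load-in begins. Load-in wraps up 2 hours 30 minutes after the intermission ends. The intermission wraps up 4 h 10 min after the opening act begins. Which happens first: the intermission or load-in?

Load-in starts at 8:04 AM + 145 min = 10:29 AM.
The intermission starts at 10:29 AM − 85 min = 9:04 AM.
The intermission starts at 9:04 AM and load-in starts at 10:29 AM, so the intermission is first.

the intermission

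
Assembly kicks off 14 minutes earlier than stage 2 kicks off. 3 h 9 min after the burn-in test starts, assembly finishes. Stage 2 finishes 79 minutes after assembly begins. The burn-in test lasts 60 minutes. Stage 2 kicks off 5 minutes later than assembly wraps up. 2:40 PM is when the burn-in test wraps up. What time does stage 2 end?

The burn-in test starts at 2:40 PM − 60 min = 1:40 PM.
Assembly ends at 1:40 PM + 189 min = 4:49 PM.
Stage 2 starts at 4:49 PM + 5 min = 4:54 PM.
Assembly starts at 4:54 PM − 14 min = 4:40 PM.
Stage 2 ends at 4:40 PM + 79 min = 5:59 PM.

5:59 PM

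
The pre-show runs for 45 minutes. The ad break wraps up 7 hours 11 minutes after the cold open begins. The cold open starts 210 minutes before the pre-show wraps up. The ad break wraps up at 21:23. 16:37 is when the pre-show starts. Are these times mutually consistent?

No

The pre-show ends at 16:37 + 45 min = 17:22.
The cold open starts at 17:22 − 210 min = 13:52.
The ad break ends at 13:52 + 431 min = 21:03.
But the ad break is also said to end at 21:23 — a 20-minute conflict.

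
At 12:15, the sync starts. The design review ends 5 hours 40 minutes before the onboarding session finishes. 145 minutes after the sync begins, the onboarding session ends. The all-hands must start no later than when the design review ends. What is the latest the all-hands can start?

The onboarding session ends at 12:15 + 145 min = 14:40.
The design review ends at 14:40 − 340 min = 09:00.
The all-hands is bounded by the design review, so the latest it can start is 09:00.

09:00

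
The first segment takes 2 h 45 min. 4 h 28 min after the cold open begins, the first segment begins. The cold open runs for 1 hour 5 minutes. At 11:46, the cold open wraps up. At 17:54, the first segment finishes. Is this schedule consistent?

The cold open starts at 11:46 − 65 min = 10:41.
The first segment starts at 10:41 + 268 min = 15:09.
The first segment ends at 15:09 + 165 min = 17:54.
That matches the stated 17:54, so the schedule is consistent.

Yes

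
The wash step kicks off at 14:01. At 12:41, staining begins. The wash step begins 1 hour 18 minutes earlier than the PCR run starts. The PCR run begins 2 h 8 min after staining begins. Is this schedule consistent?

The PCR run starts at 12:41 + 128 min = 14:49.
The wash step starts at 14:49 − 78 min = 13:31.
But the wash step is also said to start at 14:01 — a 30-minute conflict.

No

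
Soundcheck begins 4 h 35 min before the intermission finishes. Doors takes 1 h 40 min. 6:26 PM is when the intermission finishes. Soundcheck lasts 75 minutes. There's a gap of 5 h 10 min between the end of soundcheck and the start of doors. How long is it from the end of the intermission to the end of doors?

Soundcheck starts at 6:26 PM − 275 min = 1:51 PM.
Soundcheck ends at 1:51 PM + 75 min = 3:06 PM.
Doors starts at 3:06 PM + 310 min = 8:16 PM.
Doors ends at 8:16 PM + 100 min = 9:56 PM.
From 6:26 PM to 9:56 PM is 3.5 hours.

3.5 hours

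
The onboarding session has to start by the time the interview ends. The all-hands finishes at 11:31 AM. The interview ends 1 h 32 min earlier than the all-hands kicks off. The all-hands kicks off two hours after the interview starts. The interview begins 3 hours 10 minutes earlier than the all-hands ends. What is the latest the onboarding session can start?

8:49 AM

The interview starts at 11:31 AM − 190 min = 8:21 AM.
The all-hands starts at 8:21 AM + 120 min = 10:21 AM.
The interview ends at 10:21 AM − 92 min = 8:49 AM.
The onboarding session is bounded by the interview, so the latest it can start is 8:49 AM.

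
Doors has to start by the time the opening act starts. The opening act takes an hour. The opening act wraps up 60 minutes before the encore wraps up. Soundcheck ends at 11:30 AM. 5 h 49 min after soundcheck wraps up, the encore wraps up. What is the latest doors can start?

3:19 PM

The encore ends at 11:30 AM + 349 min = 5:19 PM.
The opening act ends at 5:19 PM − 60 min = 4:19 PM.
The opening act starts at 4:19 PM − 60 min = 3:19 PM.
Doors is bounded by the opening act, so the latest it can start is 3:19 PM.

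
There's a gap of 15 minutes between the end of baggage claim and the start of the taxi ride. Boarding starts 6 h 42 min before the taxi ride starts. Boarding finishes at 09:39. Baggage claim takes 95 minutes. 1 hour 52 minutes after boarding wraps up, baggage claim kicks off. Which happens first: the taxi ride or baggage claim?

Baggage claim starts at 09:39 + 112 min = 11:31.
Baggage claim ends at 11:31 + 95 min = 13:06.
The taxi ride starts at 13:06 + 15 min = 13:21.
The taxi ride starts at 13:21 and baggage claim starts at 11:31, so baggage claim is first.

baggage claim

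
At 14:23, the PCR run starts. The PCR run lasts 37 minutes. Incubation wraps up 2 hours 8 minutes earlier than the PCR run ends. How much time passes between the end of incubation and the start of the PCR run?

1 h 31 min

The PCR run ends at 14:23 + 37 min = 15:00.
Incubation ends at 15:00 − 128 min = 12:52.
From 12:52 to 14:23 is 1 h 31 min.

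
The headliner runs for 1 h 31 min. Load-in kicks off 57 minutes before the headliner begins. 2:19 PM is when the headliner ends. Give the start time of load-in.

The headliner starts at 2:19 PM − 91 min = 12:48 PM.
Load-in starts at 12:48 PM − 57 min = 11:51 AM.

11:51 AM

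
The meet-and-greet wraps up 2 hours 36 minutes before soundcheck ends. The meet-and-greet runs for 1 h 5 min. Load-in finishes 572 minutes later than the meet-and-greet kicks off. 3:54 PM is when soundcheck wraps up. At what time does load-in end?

The meet-and-greet ends at 3:54 PM − 156 min = 1:18 PM.
The meet-and-greet starts at 1:18 PM − 65 min = 12:13 PM.
Load-in ends at 12:13 PM + 572 min = 9:45 PM.

9:45 PM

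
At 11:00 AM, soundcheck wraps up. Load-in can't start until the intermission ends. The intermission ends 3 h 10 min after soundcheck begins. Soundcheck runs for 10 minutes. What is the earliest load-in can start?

Soundcheck starts at 11:00 AM − 10 min = 10:50 AM.
The intermission ends at 10:50 AM + 190 min = 2:00 PM.
Load-in is bounded by the intermission, so the earliest it can start is 2:00 PM.

2:00 PM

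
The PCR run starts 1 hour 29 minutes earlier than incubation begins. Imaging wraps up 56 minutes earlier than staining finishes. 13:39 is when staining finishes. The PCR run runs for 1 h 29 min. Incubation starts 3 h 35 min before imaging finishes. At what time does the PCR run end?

Imaging ends at 13:39 − 56 min = 12:43.
Incubation starts at 12:43 − 215 min = 09:08.
The PCR run starts at 09:08 − 89 min = 07:39.
The PCR run ends at 07:39 + 89 min = 09:08.

09:08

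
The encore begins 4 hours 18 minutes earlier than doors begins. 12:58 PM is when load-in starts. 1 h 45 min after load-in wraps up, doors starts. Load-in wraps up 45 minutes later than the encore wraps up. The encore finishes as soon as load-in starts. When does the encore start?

The encore ends at 12:58 PM.
Load-in ends at 12:58 PM + 45 min = 1:43 PM.
Doors starts at 1:43 PM + 105 min = 3:28 PM.
The encore starts at 3:28 PM − 258 min = 11:10 AM.

11:10 AM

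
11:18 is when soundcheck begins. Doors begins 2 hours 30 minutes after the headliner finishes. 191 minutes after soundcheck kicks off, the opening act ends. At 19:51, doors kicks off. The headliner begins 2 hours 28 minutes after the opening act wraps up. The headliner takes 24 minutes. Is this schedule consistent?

The opening act ends at 11:18 + 191 min = 14:29.
The headliner starts at 14:29 + 148 min = 16:57.
The headliner ends at 16:57 + 24 min = 17:21.
Doors starts at 17:21 + 150 min = 19:51.
That matches the stated 19:51, so the schedule is consistent.

Yes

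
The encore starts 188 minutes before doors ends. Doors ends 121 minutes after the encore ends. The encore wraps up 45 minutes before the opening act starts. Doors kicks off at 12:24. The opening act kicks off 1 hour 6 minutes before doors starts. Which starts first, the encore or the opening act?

The opening act starts at 12:24 − 66 min = 11:18.
The encore ends at 11:18 − 45 min = 10:33.
Doors ends at 10:33 + 121 min = 12:34.
The encore starts at 12:34 − 188 min = 09:26.
The encore starts at 09:26 and the opening act starts at 11:18, so the encore is first.

the encore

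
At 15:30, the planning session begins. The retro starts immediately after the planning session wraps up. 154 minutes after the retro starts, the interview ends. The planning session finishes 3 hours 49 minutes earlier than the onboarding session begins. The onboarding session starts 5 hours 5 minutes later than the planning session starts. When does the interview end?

19:20

The onboarding session starts at 15:30 + 305 min = 20:35.
The planning session ends at 20:35 − 229 min = 16:46.
So the retro starts at 16:46.
The interview ends at 16:46 + 154 min = 19:20.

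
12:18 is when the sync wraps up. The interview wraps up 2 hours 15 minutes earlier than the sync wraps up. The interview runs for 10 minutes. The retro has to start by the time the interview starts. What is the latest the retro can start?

09:53

The interview ends at 12:18 − 135 min = 10:03.
The interview starts at 10:03 − 10 min = 09:53.
The retro is bounded by the interview, so the latest it can start is 09:53.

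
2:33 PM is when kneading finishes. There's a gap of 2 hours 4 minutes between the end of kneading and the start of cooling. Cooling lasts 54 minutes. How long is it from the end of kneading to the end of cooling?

Cooling starts at 2:33 PM + 124 min = 4:37 PM.
Cooling ends at 4:37 PM + 54 min = 5:31 PM.
From 2:33 PM to 5:31 PM is 2 h 58 min.

2 h 58 min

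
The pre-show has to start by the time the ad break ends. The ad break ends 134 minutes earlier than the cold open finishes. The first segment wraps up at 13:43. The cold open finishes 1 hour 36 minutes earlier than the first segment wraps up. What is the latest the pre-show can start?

The cold open ends at 13:43 − 96 min = 12:07.
The ad break ends at 12:07 − 134 min = 09:53.
The pre-show is bounded by the ad break, so the latest it can start is 09:53.

09:53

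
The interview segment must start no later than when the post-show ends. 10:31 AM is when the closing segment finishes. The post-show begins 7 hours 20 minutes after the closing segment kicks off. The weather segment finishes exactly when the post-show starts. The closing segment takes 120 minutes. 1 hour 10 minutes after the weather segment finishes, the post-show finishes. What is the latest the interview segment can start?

5:01 PM

The closing segment starts at 10:31 AM − 120 min = 8:31 AM.
The post-show starts at 8:31 AM + 440 min = 3:51 PM.
So the weather segment ends at 3:51 PM.
The post-show ends at 3:51 PM + 70 min = 5:01 PM.
The interview segment is bounded by the post-show, so the latest it can start is 5:01 PM.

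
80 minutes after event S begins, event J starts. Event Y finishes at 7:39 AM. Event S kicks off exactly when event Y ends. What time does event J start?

8:59 AM

Event S starts at 7:39 AM.
Event J starts at 7:39 AM + 80 min = 8:59 AM.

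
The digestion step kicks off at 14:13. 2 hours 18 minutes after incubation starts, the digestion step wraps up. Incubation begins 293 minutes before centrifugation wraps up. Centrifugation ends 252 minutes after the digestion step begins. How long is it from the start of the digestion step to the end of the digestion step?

1 h 37 min

Centrifugation ends at 14:13 + 252 min = 18:25.
Incubation starts at 18:25 − 293 min = 13:32.
The digestion step ends at 13:32 + 138 min = 15:50.
From 14:13 to 15:50 is 1 h 37 min.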